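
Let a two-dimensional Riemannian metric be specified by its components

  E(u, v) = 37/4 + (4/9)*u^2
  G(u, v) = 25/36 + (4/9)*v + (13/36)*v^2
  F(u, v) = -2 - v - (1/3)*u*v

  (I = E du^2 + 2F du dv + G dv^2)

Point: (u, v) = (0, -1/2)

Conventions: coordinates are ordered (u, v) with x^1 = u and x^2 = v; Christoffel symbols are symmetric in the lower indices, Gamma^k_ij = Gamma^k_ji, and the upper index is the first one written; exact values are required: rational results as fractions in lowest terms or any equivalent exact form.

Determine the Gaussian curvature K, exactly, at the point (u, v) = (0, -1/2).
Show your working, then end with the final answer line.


E = 37/4, F = -3/2, G = 9/16, EG - F^2 = 189/64 at the point
E_u = 0, E_v = 0, F_u = 1/6, F_v = -1, G_u = 0, G_v = 1/12
E_vv = 0, F_uv = -1/3, G_uu = 0
Evaluate Brioschi's two determinant matrices M1, M2 and divide by (EG - F^2)^2.
M1 = [[-E_vv/2 + F_uv - G_uu/2, E_u/2, F_u - E_v/2], [F_v - G_u/2, E, F], [G_v/2, F, G]] = [[-1/3, 0, 1/6], [-1, 37/4, -3/2], [1/24, -3/2, 9/16]]; det M1 = -115/144
M2 = [[0, E_v/2, G_u/2], [E_v/2, E, F], [G_u/2, F, G]] = [[0, 0, 0], [0, 37/4, -3/2], [0, -3/2, 9/16]]; det M2 = 0
det M1 - det M2 = -115/144; K = -115/144 / (189/64)^2 = -29440/321489

Answer: K = -29440/321489


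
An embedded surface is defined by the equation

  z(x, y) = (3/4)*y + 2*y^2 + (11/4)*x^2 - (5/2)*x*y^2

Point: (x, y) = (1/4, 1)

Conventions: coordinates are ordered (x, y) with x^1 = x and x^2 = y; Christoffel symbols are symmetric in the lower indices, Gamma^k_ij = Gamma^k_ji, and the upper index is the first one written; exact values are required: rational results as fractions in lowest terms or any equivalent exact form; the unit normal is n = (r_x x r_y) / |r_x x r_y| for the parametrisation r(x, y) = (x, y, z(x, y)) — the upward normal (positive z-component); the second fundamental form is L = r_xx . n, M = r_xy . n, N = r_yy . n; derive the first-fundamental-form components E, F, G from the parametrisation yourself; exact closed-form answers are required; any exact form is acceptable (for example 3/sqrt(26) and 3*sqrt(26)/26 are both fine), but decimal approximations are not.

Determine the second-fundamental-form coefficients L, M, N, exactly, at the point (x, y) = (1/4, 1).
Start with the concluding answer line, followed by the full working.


Answer: L = 44*sqrt(929)/929, M = -40*sqrt(929)/929, N = 22*sqrt(929)/929

z_x = -9/8, z_y = 7/2, z_xx = 11/2, z_xy = -5, z_yy = 11/4
E = 145/64, F = -63/16, G = 53/4; answer radicand W^2 = 929/64
unnormalised second-form numerators: l = 11/2, m = -5, n = 11/4; L = l/sqrt(929/64), and similarly M = m/sqrt(W^2), N = n/sqrt(W^2)


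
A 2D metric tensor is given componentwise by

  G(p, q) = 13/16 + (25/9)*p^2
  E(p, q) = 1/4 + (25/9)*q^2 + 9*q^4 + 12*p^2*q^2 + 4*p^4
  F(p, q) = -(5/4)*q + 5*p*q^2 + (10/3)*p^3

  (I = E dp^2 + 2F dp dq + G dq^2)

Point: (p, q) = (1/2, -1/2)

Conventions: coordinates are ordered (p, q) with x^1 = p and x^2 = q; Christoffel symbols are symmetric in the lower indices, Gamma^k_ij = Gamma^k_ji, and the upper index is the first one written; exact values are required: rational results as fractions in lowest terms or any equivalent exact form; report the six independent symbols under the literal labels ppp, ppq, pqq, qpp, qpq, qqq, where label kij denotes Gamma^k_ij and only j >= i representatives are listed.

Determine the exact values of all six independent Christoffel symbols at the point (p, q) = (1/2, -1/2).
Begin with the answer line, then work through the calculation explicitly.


Answer: Gamma_ppp = -229080/20737, Gamma_ppq = -208580/20737, Gamma_pqq = -160580/20737, Gamma_qpp = 375680/20737, Gamma_qpq = 249800/20737, Gamma_qqq = 177600/20737

E = 361/144, F = 5/3, G = 217/144 at the point
E_p = 5, E_q = -185/18, F_p = 15/4, F_q = -15/4, G_p = 25/9, G_q = 0
EG - F^2 = 20737/20736;  g^inv = (20736/20737) * [[217/144, -5/3], [-5/3, 361/144]]
first-kind symbols [ij,l] = (1/2)(d_i g_jl + d_j g_il - d_l g_ij): [pp,p] = E_p/2 = 5/2, [pp,q] = F_p - E_q/2 = 80/9, [pq,p] = E_q/2 = -185/36, [pq,q] = G_p/2 = 25/18, [qq,p] = F_q - G_p/2 = -185/36, [qq,q] = G_q/2 = 0
Gamma^p_ij = (G*[ij,p] - F*[ij,q])/(EG - F^2), Gamma^q_ij = (E*[ij,q] - F*[ij,p])/(EG - F^2)


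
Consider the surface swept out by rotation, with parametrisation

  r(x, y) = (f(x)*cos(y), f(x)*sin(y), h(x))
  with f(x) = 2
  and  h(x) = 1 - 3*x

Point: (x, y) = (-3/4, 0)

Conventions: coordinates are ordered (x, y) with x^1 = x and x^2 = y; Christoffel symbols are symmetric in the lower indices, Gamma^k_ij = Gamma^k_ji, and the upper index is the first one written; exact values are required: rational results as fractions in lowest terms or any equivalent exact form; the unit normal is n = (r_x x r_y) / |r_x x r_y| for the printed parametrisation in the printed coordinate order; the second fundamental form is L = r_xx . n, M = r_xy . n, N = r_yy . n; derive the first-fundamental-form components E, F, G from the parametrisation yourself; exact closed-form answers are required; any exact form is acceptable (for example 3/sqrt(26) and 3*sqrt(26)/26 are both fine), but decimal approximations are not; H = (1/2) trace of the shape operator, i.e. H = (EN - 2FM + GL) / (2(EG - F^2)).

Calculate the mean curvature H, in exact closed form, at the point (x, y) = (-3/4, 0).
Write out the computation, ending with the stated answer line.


f = 2, f' = 0, f'' = 0, h' = -3, h'' = 0
E = 9, F = 0, G = 4; answer radicand W^2 = 9
unnormalised second-form numerators: l = 0, m = 0, n = -6; L = l/sqrt(9), and similarly M = m/sqrt(W^2), N = n/sqrt(W^2)
H = (E*n - 2*F*m + G*l) / (2*(EG - F^2)*sqrt(W^2)); E*n - 2*F*m + G*l = -54, EG - F^2 = 36, so H = (-3/4)/sqrt(9)

Answer: H = -1/4


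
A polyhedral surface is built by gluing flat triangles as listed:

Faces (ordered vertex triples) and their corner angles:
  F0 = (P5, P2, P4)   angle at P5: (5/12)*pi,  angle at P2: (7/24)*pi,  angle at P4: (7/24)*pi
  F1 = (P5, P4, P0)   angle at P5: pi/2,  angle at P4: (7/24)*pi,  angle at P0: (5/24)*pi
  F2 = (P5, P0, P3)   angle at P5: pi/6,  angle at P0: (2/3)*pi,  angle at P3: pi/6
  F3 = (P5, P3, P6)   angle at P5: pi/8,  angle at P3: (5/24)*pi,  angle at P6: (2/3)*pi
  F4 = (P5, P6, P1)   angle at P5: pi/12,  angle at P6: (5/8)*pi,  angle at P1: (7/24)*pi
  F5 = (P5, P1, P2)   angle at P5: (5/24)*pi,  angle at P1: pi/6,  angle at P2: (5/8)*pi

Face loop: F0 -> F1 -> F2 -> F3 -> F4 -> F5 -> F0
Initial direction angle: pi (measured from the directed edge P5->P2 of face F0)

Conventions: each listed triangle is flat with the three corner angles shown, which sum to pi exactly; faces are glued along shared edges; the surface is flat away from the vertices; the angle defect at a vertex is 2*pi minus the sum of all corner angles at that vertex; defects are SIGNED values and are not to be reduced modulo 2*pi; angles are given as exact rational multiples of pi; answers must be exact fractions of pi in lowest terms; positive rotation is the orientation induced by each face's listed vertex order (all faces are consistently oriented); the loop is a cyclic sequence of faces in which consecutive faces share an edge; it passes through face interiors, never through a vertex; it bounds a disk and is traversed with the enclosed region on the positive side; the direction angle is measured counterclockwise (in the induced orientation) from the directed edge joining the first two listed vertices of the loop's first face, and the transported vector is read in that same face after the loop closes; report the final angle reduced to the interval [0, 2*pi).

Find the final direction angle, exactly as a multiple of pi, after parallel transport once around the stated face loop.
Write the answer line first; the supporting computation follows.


Answer: final direction angle = (3/2)*pi

enclosed vertex P5: corner angles sum to (3/2)*pi, defect = 2*pi - (3/2)*pi = pi/2
by Gauss-Bonnet the loop rotates the vector by the enclosed defect sum (positive orientation, mod 2*pi)
final angle = pi + pi/2 = (3/2)*pi (mod 2*pi)


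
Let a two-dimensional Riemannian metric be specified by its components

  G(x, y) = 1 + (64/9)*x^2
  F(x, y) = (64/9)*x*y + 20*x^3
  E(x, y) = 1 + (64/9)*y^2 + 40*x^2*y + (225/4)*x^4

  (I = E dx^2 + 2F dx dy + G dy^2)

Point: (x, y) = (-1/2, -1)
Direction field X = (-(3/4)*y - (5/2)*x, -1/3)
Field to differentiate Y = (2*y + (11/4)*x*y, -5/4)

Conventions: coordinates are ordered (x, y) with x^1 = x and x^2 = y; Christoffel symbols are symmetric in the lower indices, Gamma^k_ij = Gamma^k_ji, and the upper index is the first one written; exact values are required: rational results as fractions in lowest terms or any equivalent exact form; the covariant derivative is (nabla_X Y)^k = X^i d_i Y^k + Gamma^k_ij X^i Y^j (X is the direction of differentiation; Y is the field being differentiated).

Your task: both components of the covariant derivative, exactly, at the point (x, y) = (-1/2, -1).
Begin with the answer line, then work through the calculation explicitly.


Answer: (nabla_X Y)^x = -101459/15688, (nabla_X Y)^y = -7520/5883

E = 937/576, F = 19/18, G = 25/9 at the point
E_x = 95/8, E_y = -38/9, F_x = 71/9, F_y = -32/9, G_x = -64/9, G_y = 0
EG - F^2 = 1961/576;  g^inv = (576/1961) * [[25/9, -19/18], [-19/18, 937/576]]
first-kind symbols [ij,l] = (1/2)(d_i g_jl + d_j g_il - d_l g_ij): [xx,x] = E_x/2 = 95/16, [xx,y] = F_x - E_y/2 = 10, [xy,x] = E_y/2 = -19/9, [xy,y] = G_x/2 = -32/9, [yy,x] = F_y - G_x/2 = 0, [yy,y] = G_y/2 = 0
Gamma^x_ij = (G*[ij,x] - F*[ij,y])/(EG - F^2), Gamma^y_ij = (E*[ij,y] - F*[ij,x])/(EG - F^2)
Gamma_xxx = 3420/1961, Gamma_xxy = -1216/1961, Gamma_xyy = 0, Gamma_yxx = 5760/1961, Gamma_yxy = -2048/1961, Gamma_yyy = 0
X = (2, -1/3), Y = (-5/8, -5/4) at the point


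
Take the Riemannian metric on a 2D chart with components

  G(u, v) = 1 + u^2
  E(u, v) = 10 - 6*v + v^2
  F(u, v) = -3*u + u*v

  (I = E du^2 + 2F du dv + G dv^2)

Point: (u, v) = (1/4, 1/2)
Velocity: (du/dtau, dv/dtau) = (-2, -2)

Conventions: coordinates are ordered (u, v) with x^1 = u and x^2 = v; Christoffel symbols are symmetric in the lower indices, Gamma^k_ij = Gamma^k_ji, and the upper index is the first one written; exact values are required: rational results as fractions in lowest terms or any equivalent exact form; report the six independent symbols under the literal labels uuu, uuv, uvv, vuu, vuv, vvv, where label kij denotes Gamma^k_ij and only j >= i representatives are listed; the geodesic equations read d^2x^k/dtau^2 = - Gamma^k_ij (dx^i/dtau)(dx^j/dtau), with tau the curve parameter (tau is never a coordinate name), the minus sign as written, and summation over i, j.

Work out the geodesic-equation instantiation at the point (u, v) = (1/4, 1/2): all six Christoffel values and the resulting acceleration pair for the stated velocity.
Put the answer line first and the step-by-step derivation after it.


Answer: Gamma_uuu = 0, Gamma_uuv = -40/117, Gamma_uvv = 0, Gamma_vuu = 0, Gamma_vuv = 4/117, Gamma_vvv = 0; accelerations (d^2u/dtau^2, d^2v/dtau^2) = (320/117, -32/117)

E = 29/4, F = -5/8, G = 17/16 at the point
E_u = 0, E_v = -5, F_u = -5/2, F_v = 1/4, G_u = 1/2, G_v = 0
EG - F^2 = 117/16;  g^inv = (16/117) * [[17/16, 5/8], [5/8, 29/4]]
first-kind symbols [ij,l] = (1/2)(d_i g_jl + d_j g_il - d_l g_ij): [uu,u] = E_u/2 = 0, [uu,v] = F_u - E_v/2 = 0, [uv,u] = E_v/2 = -5/2, [uv,v] = G_u/2 = 1/4, [vv,u] = F_v - G_u/2 = 0, [vv,v] = G_v/2 = 0
Gamma^u_ij = (G*[ij,u] - F*[ij,v])/(EG - F^2), Gamma^v_ij = (E*[ij,v] - F*[ij,u])/(EG - F^2)
Gamma_uuu = 0, Gamma_uuv = -40/117, Gamma_uvv = 0, Gamma_vuu = 0, Gamma_vuv = 4/117, Gamma_vvv = 0
d^2u/dtau^2 = -(Gamma_uuu*(-2)^2 + 2*Gamma_uuv*(-2)*(-2) + Gamma_uvv*(-2)^2) = 320/117
d^2v/dtau^2 = -(Gamma_vuu*(-2)^2 + 2*Gamma_vuv*(-2)*(-2) + Gamma_vvv*(-2)^2) = -32/117


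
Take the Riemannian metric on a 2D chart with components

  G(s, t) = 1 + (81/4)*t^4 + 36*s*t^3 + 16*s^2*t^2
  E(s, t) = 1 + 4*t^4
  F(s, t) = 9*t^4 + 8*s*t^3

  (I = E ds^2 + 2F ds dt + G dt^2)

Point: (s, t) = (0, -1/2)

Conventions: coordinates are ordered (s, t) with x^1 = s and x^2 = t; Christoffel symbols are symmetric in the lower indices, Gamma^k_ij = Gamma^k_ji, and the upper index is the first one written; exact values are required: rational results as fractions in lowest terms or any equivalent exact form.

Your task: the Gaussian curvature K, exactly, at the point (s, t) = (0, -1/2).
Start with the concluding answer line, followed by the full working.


Answer: K = -16384/25921

E = 5/4, F = 9/16, G = 145/64, EG - F^2 = 161/64 at the point
E_s = 0, E_t = -2, F_s = -1, F_t = -9/2, G_s = -9/2, G_t = -81/8
E_tt = 12, F_st = 6, G_ss = 8
Brioschi: K = (det M1 - det M2) / (EG - F^2)^2 with the standard first/second-derivative matrices M1, M2.
M1 = [[-E_tt/2 + F_st - G_ss/2, E_s/2, F_s - E_t/2], [F_t - G_s/2, E, F], [G_t/2, F, G]] = [[-4, 0, 0], [-9/4, 5/4, 9/16], [-81/16, 9/16, 145/64]]; det M1 = -161/16
M2 = [[0, E_t/2, G_s/2], [E_t/2, E, F], [G_s/2, F, G]] = [[0, -1, -9/4], [-1, 5/4, 9/16], [-9/4, 9/16, 145/64]]; det M2 = -97/16
det M1 - det M2 = -4; K = -4 / (161/64)^2 = -16384/25921


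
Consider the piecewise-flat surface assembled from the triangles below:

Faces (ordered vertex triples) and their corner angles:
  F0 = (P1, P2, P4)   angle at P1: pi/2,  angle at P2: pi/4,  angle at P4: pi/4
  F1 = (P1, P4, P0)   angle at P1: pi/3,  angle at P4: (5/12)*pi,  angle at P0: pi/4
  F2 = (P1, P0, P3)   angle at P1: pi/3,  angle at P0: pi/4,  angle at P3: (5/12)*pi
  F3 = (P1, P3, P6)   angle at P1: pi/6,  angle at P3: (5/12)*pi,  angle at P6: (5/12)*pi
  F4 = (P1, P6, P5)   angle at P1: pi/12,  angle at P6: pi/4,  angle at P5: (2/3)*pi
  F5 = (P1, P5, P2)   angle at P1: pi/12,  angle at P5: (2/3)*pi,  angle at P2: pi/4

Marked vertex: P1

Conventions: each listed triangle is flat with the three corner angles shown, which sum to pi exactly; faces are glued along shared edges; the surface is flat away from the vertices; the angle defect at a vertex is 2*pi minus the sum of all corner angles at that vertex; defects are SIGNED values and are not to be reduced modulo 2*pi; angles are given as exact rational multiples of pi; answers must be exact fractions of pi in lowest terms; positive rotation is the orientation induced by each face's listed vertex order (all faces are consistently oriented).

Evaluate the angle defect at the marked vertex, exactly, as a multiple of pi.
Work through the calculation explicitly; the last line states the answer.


Sum of corner angles at P1: (3/2)*pi
defect = 2*pi - (3/2)*pi

Answer: defect(P1) = pi/2


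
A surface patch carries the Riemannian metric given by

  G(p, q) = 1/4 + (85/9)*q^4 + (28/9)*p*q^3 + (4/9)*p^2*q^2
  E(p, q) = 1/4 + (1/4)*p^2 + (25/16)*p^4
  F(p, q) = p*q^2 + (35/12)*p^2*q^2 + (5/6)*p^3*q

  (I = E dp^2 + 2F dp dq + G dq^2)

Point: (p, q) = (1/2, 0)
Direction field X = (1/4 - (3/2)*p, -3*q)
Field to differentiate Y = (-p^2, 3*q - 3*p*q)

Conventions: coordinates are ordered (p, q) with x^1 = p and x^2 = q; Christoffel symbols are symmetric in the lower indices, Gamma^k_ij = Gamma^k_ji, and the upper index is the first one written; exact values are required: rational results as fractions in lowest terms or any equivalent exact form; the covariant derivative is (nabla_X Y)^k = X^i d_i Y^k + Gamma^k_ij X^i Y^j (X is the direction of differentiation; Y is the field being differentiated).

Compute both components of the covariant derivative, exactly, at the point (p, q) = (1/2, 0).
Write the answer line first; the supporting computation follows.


Answer: (nabla_X Y)^p = 23/35, (nabla_X Y)^q = 0

E = 105/256, F = 0, G = 1/4 at the point
E_p = 33/32, E_q = 0, F_p = 0, F_q = 5/48, G_p = 0, G_q = 0
EG - F^2 = 105/1024;  g^inv = (1024/105) * [[1/4, 0], [0, 105/256]]
first-kind symbols [ij,l] = (1/2)(d_i g_jl + d_j g_il - d_l g_ij): [pp,p] = E_p/2 = 33/64, [pp,q] = F_p - E_q/2 = 0, [pq,p] = E_q/2 = 0, [pq,q] = G_p/2 = 0, [qq,p] = F_q - G_p/2 = 5/48, [qq,q] = G_q/2 = 0
Gamma^p_ij = (G*[ij,p] - F*[ij,q])/(EG - F^2), Gamma^q_ij = (E*[ij,q] - F*[ij,p])/(EG - F^2)
Gamma_ppp = 44/35, Gamma_ppq = 0, Gamma_pqq = 16/63, Gamma_qpp = 0, Gamma_qpq = 0, Gamma_qqq = 0
X = (-1/2, 0), Y = (-1/4, 0) at the point


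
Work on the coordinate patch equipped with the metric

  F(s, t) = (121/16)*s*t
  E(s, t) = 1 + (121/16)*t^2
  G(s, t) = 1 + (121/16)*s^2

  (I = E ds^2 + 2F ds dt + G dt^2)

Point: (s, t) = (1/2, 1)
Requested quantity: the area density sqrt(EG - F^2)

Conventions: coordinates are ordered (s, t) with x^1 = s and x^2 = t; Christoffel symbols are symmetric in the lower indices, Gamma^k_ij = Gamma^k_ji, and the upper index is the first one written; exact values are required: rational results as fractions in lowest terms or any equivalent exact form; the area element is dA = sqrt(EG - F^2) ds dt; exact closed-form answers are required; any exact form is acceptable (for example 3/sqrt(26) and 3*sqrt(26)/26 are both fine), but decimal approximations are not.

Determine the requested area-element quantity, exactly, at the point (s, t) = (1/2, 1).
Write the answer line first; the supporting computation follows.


Answer: sqrt(EG - F^2) = sqrt(669)/8

E = 137/16, F = 121/32, G = 185/64; EG - F^2 = 669/64


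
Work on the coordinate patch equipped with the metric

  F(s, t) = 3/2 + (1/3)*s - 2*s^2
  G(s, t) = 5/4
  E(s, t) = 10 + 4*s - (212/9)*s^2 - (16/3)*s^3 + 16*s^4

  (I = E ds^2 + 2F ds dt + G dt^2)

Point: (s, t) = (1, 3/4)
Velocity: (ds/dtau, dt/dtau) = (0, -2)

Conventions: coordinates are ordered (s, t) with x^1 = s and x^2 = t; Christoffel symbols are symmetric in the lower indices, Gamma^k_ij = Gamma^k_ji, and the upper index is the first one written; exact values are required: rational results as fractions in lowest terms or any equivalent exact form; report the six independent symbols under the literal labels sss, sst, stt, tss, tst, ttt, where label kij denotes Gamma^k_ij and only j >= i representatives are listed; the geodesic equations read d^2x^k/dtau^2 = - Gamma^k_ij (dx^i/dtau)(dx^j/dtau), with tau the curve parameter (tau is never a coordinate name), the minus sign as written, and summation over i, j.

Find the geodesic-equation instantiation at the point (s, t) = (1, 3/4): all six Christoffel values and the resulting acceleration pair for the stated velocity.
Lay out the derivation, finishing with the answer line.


E = 10/9, F = -1/6, G = 5/4 at the point
E_s = 44/9, E_t = 0, F_s = -11/3, F_t = 0, G_s = 0, G_t = 0
EG - F^2 = 49/36;  g^inv = (36/49) * [[5/4, 1/6], [1/6, 10/9]]
first-kind symbols [ij,l] = (1/2)(d_i g_jl + d_j g_il - d_l g_ij): [ss,s] = E_s/2 = 22/9, [ss,t] = F_s - E_t/2 = -11/3, [st,s] = E_t/2 = 0, [st,t] = G_s/2 = 0, [tt,s] = F_t - G_s/2 = 0, [tt,t] = G_t/2 = 0
Gamma^s_ij = (G*[ij,s] - F*[ij,t])/(EG - F^2), Gamma^t_ij = (E*[ij,t] - F*[ij,s])/(EG - F^2)
Gamma_sss = 88/49, Gamma_sst = 0, Gamma_stt = 0, Gamma_tss = -132/49, Gamma_tst = 0, Gamma_ttt = 0
d^2s/dtau^2 = -(Gamma_sss*(0)^2 + 2*Gamma_sst*(0)*(-2) + Gamma_stt*(-2)^2) = 0
d^2t/dtau^2 = -(Gamma_tss*(0)^2 + 2*Gamma_tst*(0)*(-2) + Gamma_ttt*(-2)^2) = 0

Answer: Gamma_sss = 88/49, Gamma_sst = 0, Gamma_stt = 0, Gamma_tss = -132/49, Gamma_tst = 0, Gamma_ttt = 0; accelerations (d^2s/dtau^2, d^2t/dtau^2) = (0, 0)


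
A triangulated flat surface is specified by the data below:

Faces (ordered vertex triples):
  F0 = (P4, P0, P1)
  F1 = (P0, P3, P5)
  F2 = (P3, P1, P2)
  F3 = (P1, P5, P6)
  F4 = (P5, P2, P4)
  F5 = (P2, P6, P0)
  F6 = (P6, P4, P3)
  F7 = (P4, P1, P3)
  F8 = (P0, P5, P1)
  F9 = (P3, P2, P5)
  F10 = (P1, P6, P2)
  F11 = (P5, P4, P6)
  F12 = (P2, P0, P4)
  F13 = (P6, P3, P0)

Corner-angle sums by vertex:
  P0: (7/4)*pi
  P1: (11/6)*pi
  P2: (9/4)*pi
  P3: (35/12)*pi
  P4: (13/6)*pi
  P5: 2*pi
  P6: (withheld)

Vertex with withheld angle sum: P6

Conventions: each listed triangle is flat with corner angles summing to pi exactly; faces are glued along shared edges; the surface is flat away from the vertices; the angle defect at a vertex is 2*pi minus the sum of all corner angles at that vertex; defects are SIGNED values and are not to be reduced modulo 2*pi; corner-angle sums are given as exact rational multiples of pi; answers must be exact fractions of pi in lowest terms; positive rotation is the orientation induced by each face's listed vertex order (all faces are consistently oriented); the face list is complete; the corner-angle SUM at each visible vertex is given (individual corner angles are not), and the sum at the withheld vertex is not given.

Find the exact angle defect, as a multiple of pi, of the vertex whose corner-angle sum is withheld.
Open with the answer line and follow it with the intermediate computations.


Answer: defect(P6) = (11/12)*pi

V = 7, E = 21, F = 14; chi = V - E + F = 0
Gauss-Bonnet: total defect = 2*pi*chi = 0; visible defects sum to (-11/12)*pi


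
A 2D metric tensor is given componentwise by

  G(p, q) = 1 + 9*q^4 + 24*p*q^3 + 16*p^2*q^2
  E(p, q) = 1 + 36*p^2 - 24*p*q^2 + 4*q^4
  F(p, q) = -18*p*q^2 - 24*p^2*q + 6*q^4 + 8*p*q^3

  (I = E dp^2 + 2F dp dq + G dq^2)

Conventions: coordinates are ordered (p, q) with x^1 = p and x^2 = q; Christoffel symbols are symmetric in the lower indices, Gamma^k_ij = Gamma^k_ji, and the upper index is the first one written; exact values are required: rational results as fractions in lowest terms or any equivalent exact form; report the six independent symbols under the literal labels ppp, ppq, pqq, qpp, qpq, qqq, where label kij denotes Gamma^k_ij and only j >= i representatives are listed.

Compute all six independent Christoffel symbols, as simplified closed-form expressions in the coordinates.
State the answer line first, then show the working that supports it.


Answer: Gamma_ppp = (36*p - 12*q^2)/(16*p^2*q^2 + 36*p^2 + 24*p*q^3 - 24*p*q^2 + 13*q^4 + 1), Gamma_ppq = (-24*p*q + 8*q^3)/(16*p^2*q^2 + 36*p^2 + 24*p*q^3 - 24*p*q^2 + 13*q^4 + 1), Gamma_pqq = (-24*p^2 + 8*p*q^2 - 36*p*q + 12*q^3)/(16*p^2*q^2 + 36*p^2 + 24*p*q^3 - 24*p*q^2 + 13*q^4 + 1), Gamma_qpp = (-24*p*q - 18*q^2)/(16*p^2*q^2 + 36*p^2 + 24*p*q^3 - 24*p*q^2 + 13*q^4 + 1), Gamma_qpq = (16*p*q^2 + 12*q^3)/(16*p^2*q^2 + 36*p^2 + 24*p*q^3 - 24*p*q^2 + 13*q^4 + 1), Gamma_qqq = (16*p^2*q + 36*p*q^2 + 18*q^3)/(16*p^2*q^2 + 36*p^2 + 24*p*q^3 - 24*p*q^2 + 13*q^4 + 1)

E = 1 + 36*p^2 - 24*p*q^2 + 4*q^4; F = -18*p*q^2 - 24*p^2*q + 6*q^4 + 8*p*q^3; G = 1 + 9*q^4 + 24*p*q^3 + 16*p^2*q^2
Gamma^k_ij = (1/2) g^{kl} (d_i g_jl + d_j g_il - d_l g_ij), with g^inv = (1/(EG-F^2)) [[G, -F], [-F, E]]
first partials: E_p = 72*p - 24*q^2, E_q = -48*p*q + 16*q^3, F_p = -18*q^2 - 48*p*q + 8*q^3, F_q = -36*p*q - 24*p^2 + 24*q^3 + 24*p*q^2, G_p = 24*q^3 + 32*p*q^2, G_q = 36*q^3 + 72*p*q^2 + 32*p^2*q
D = EG - F^2 = 1 + 36*p^2 - 24*p*q^2 + 13*q^4 + 24*p*q^3 + 16*p^2*q^2
expanded: Gamma^p_pp = (G E_p - 2F F_p + F E_q)/(2D), Gamma^p_pq = (G E_q - F G_p)/(2D), Gamma^p_qq = (2G F_q - G G_p - F G_q)/(2D), Gamma^q_pp = (2E F_p - E E_q - F E_p)/(2D), Gamma^q_pq = (E G_p - F E_q)/(2D), Gamma^q_qq = (E G_q - 2F F_q + F G_p)/(2D); substitute and cancel common factors


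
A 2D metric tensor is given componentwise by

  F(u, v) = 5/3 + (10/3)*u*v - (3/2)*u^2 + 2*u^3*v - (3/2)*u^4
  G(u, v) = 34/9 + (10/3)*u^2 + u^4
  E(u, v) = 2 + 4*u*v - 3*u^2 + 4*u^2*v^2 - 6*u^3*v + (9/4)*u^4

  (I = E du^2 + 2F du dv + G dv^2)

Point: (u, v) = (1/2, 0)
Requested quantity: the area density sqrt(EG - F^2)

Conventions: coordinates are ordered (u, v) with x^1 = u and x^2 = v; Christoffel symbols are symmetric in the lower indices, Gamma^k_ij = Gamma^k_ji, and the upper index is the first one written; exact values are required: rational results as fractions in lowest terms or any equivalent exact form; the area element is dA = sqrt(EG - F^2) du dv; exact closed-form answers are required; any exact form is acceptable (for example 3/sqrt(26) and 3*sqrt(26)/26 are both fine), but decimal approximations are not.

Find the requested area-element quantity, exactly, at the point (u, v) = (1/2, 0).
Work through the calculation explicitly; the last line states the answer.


E = 89/64, F = 115/96, G = 673/144; EG - F^2 = 2917/576

Answer: sqrt(EG - F^2) = sqrt(2917)/24


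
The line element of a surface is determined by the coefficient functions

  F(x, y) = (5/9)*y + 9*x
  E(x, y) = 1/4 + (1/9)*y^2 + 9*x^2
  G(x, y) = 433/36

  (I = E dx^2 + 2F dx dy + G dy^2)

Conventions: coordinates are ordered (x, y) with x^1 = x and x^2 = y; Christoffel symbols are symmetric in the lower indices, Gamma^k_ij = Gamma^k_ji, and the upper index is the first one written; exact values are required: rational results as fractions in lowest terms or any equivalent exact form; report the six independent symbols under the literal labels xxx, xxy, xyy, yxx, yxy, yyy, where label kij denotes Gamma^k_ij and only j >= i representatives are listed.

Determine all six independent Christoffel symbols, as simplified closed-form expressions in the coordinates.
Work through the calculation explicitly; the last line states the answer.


E = 1/4 + (1/9)*y^2 + 9*x^2; F = (5/9)*y + 9*x; G = 433/36
Gamma^k_ij = (1/2) g^{kl} (d_i g_jl + d_j g_il - d_l g_ij), with g^inv = (1/(EG-F^2)) [[G, -F], [-F, E]]
first partials: E_x = 18*x, E_y = (2/9)*y, F_x = 9, F_y = 5/9, G_x = 0, G_y = 0
D = EG - F^2 = 433/144 + (37/36)*y^2 - 10*x*y + (109/4)*x^2
expanded: Gamma^x_xx = (G E_x - 2F F_x + F E_y)/(2D), Gamma^x_xy = (G E_y - F G_x)/(2D), Gamma^x_yy = (2G F_y - G G_x - F G_y)/(2D), Gamma^y_xx = (2E F_x - E E_y - F E_x)/(2D), Gamma^y_xy = (E G_x - F E_y)/(2D), Gamma^y_yy = (E G_y - 2F F_y + F G_x)/(2D); substitute and cancel common factors

Answer: Gamma_xxx = (1296*x*y + 35316*x + 80*y^2 - 6480*y)/(35316*x^2 - 12960*x*y + 1332*y^2 + 3897), Gamma_xxy = 1732*y/(35316*x^2 - 12960*x*y + 1332*y^2 + 3897), Gamma_xyy = 8660/(35316*x^2 - 12960*x*y + 1332*y^2 + 3897), Gamma_yxx = (-1296*x^2*y - 6480*x*y - 16*y^3 + 1296*y^2 - 36*y + 2916)/(35316*x^2 - 12960*x*y + 1332*y^2 + 3897), Gamma_yxy = (-1296*x*y - 80*y^2)/(35316*x^2 - 12960*x*y + 1332*y^2 + 3897), Gamma_yyy = (-6480*x - 400*y)/(35316*x^2 - 12960*x*y + 1332*y^2 + 3897)


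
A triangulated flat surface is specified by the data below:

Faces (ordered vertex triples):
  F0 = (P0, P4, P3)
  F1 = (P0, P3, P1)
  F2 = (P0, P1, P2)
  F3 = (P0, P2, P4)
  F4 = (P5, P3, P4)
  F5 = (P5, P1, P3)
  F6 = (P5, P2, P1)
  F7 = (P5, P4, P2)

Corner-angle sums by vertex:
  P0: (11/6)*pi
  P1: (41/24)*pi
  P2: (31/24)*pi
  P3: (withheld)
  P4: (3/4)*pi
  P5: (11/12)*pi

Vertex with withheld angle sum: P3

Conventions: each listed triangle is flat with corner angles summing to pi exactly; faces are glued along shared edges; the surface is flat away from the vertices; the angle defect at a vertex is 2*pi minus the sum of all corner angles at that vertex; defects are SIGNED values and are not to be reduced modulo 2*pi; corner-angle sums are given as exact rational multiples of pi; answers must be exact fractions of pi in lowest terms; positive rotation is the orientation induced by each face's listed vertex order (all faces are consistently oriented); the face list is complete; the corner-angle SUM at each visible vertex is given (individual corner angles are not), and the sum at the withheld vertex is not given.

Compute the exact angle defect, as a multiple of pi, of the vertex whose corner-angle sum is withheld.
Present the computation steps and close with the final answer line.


V = 6, E = 12, F = 8; chi = V - E + F = 2
Gauss-Bonnet: total defect = 2*pi*chi = 4*pi; visible defects sum to (7/2)*pi

Answer: defect(P3) = pi/2


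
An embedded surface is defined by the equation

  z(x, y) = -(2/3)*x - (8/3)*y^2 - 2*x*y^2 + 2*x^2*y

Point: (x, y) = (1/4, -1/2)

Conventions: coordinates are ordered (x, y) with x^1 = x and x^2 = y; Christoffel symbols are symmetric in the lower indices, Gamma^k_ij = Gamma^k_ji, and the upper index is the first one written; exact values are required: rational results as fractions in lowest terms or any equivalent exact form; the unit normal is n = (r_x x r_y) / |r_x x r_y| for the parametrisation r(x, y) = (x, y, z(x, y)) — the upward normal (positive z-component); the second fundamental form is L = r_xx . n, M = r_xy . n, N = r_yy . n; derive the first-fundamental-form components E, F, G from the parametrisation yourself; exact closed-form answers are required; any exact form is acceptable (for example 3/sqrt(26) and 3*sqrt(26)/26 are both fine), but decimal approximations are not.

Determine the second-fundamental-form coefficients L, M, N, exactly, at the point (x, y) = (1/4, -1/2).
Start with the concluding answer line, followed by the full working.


Answer: L = -48*sqrt(8417)/8417, M = 72*sqrt(8417)/8417, N = -8*sqrt(8417)/443

z_x = -5/3, z_y = 79/24, z_xx = -2, z_xy = 3, z_yy = -19/3
E = 34/9, F = -395/72, G = 6817/576; answer radicand W^2 = 8417/576
unnormalised second-form numerators: l = -2, m = 3, n = -19/3; L = l/sqrt(8417/576), and similarly M = m/sqrt(W^2), N = n/sqrt(W^2)


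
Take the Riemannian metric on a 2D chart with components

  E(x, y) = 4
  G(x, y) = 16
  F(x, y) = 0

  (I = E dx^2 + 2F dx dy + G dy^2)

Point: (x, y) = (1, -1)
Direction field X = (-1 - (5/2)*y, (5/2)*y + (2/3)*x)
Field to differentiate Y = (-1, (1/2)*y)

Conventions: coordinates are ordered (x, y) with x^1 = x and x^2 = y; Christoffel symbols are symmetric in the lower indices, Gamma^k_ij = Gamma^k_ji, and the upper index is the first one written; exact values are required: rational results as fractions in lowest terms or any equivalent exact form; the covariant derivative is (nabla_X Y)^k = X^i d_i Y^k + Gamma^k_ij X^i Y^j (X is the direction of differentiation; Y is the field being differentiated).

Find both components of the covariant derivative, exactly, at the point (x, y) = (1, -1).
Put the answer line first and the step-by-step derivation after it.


Answer: (nabla_X Y)^x = 0, (nabla_X Y)^y = -11/12

E = 4, F = 0, G = 16 at the point
E_x = 0, E_y = 0, F_x = 0, F_y = 0, G_x = 0, G_y = 0
EG - F^2 = 64;  g^inv = (1/64) * [[16, 0], [0, 4]]
first-kind symbols [ij,l] = (1/2)(d_i g_jl + d_j g_il - d_l g_ij): [xx,x] = E_x/2 = 0, [xx,y] = F_x - E_y/2 = 0, [xy,x] = E_y/2 = 0, [xy,y] = G_x/2 = 0, [yy,x] = F_y - G_x/2 = 0, [yy,y] = G_y/2 = 0
Gamma^x_ij = (G*[ij,x] - F*[ij,y])/(EG - F^2), Gamma^y_ij = (E*[ij,y] - F*[ij,x])/(EG - F^2)
Gamma_xxx = 0, Gamma_xxy = 0, Gamma_xyy = 0, Gamma_yxx = 0, Gamma_yxy = 0, Gamma_yyy = 0
X = (3/2, -11/6), Y = (-1, -1/2) at the point


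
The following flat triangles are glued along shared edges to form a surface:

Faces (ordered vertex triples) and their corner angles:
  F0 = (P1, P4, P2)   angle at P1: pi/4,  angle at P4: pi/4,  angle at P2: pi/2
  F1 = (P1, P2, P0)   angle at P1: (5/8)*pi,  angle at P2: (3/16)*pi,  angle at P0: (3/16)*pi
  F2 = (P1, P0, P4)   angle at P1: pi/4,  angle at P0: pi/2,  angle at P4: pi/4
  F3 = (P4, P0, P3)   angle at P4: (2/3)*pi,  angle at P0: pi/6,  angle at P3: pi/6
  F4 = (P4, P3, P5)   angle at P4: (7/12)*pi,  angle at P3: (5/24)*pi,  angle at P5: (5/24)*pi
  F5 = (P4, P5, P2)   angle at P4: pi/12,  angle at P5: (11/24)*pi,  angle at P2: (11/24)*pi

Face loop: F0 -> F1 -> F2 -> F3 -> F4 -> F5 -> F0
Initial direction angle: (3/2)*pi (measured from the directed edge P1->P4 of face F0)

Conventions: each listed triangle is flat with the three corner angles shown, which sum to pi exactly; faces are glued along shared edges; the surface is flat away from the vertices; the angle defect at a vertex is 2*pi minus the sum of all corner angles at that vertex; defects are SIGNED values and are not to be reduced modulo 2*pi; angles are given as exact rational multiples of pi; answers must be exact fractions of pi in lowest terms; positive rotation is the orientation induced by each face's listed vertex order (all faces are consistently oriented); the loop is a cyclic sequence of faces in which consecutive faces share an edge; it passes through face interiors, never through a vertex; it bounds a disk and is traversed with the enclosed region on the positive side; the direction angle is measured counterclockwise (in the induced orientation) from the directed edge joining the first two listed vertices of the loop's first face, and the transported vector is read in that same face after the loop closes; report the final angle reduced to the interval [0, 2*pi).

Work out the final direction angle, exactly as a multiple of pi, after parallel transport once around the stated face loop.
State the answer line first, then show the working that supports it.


Answer: final direction angle = (13/24)*pi

enclosed vertex P1: corner angles sum to (9/8)*pi, defect = 2*pi - (9/8)*pi = (7/8)*pi
enclosed vertex P4: corner angles sum to (11/6)*pi, defect = 2*pi - (11/6)*pi = pi/6
the final direction is the initial angle plus the enclosed defects, taken mod 2*pi in the induced orientation
final angle = (3/2)*pi + (25/24)*pi = (13/24)*pi (mod 2*pi)


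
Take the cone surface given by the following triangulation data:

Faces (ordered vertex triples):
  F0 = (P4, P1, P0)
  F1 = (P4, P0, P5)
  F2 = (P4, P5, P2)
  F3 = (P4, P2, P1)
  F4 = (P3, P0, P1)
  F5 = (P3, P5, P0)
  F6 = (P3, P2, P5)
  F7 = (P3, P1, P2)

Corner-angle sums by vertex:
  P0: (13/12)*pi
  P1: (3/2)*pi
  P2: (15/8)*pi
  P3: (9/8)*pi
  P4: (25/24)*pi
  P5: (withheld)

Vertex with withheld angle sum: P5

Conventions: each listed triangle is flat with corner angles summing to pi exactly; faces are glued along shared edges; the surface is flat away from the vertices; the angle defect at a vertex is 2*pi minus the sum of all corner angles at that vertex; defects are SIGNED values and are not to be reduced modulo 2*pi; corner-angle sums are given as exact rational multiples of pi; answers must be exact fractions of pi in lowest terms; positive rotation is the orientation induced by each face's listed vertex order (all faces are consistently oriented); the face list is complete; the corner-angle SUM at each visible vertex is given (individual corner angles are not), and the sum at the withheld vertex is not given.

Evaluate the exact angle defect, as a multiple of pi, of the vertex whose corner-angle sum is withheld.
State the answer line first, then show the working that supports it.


Answer: defect(P5) = (5/8)*pi

V = 6, E = 12, F = 8; chi = V - E + F = 2
Gauss-Bonnet: total defect = 2*pi*chi = 4*pi; visible defects sum to (27/8)*pi


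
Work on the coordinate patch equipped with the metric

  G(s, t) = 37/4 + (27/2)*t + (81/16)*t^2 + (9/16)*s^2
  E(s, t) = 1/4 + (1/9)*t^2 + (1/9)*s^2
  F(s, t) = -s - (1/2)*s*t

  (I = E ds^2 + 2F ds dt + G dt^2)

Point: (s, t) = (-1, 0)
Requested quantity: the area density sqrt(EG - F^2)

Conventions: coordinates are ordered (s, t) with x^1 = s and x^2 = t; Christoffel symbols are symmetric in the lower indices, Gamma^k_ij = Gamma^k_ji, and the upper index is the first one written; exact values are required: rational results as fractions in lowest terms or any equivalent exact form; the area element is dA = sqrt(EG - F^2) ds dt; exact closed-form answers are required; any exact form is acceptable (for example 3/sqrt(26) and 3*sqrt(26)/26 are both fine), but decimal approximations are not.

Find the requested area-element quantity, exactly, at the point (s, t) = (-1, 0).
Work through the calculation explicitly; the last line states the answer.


E = 13/36, F = 1, G = 157/16; EG - F^2 = 1465/576

Answer: sqrt(EG - F^2) = sqrt(1465)/24


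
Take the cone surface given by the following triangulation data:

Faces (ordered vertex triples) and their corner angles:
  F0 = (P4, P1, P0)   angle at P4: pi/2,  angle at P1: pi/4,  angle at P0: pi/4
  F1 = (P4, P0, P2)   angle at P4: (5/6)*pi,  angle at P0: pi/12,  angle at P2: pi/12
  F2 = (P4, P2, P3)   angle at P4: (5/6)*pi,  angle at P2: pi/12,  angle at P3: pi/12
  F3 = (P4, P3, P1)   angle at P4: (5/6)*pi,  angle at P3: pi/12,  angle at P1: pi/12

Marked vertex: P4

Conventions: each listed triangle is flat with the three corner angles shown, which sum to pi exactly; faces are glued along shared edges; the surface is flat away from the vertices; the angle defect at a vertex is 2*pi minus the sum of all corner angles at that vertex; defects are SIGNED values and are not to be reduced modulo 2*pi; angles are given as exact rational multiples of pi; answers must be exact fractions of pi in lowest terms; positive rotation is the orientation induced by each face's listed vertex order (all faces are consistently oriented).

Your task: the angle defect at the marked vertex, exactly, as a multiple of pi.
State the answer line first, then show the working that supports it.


Answer: defect(P4) = -pi

Sum of corner angles at P4: 3*pi
defect = 2*pi - 3*pi


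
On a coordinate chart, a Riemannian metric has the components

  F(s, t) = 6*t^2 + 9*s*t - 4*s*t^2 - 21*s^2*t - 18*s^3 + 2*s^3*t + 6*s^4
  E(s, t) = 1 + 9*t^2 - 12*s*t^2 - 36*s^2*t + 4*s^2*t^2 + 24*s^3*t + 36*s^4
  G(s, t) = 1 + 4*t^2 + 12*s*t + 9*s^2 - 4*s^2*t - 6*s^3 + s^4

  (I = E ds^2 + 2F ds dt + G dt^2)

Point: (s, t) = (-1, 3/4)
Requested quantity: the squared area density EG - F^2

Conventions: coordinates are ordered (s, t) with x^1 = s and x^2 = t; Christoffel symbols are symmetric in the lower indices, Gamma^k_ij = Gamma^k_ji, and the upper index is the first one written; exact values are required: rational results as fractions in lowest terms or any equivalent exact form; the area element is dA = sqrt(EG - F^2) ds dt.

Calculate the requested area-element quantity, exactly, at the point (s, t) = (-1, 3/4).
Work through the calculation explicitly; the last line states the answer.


E = 97/16, F = 45/8, G = 29/4; EG - F^2 = 197/16

Answer: EG - F^2 = 197/16


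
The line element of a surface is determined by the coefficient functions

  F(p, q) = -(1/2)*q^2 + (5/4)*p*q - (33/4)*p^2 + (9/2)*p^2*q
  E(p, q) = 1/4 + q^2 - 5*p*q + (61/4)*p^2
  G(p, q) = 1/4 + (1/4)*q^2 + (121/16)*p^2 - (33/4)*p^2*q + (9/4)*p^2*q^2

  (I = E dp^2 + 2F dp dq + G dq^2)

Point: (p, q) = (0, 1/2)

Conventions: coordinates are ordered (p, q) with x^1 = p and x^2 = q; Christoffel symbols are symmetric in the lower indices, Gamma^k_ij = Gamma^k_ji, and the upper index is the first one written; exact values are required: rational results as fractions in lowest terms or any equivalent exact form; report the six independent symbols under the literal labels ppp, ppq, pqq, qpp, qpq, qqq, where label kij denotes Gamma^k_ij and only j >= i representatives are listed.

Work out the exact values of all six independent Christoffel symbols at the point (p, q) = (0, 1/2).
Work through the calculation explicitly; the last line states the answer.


E = 1/2, F = -1/8, G = 5/16 at the point
E_p = -5/2, E_q = 1, F_p = 5/8, F_q = -1/2, G_p = 0, G_q = 1/4
EG - F^2 = 9/64;  g^inv = (64/9) * [[5/16, 1/8], [1/8, 1/2]]
first-kind symbols [ij,l] = (1/2)(d_i g_jl + d_j g_il - d_l g_ij): [pp,p] = E_p/2 = -5/4, [pp,q] = F_p - E_q/2 = 1/8, [pq,p] = E_q/2 = 1/2, [pq,q] = G_p/2 = 0, [qq,p] = F_q - G_p/2 = -1/2, [qq,q] = G_q/2 = 1/8
Gamma^p_ij = (G*[ij,p] - F*[ij,q])/(EG - F^2), Gamma^q_ij = (E*[ij,q] - F*[ij,p])/(EG - F^2)

Answer: Gamma_ppp = -8/3, Gamma_ppq = 10/9, Gamma_pqq = -1, Gamma_qpp = -2/3, Gamma_qpq = 4/9, Gamma_qqq = 0


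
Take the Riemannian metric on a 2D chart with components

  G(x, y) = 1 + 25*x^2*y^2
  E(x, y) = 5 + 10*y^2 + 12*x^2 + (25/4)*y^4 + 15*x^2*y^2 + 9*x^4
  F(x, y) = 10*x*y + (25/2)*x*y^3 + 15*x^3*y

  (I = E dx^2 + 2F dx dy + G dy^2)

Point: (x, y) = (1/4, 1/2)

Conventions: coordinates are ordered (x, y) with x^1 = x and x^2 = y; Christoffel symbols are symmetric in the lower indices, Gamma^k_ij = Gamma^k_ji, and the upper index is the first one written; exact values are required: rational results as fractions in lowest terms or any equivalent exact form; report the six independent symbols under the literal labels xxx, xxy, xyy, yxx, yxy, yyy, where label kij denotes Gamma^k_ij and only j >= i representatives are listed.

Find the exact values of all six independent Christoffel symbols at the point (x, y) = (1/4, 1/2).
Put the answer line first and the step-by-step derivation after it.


Answer: Gamma_xxx = 1080/2381, Gamma_xxy = 1800/2381, Gamma_xyy = 900/2381, Gamma_yxx = 240/2381, Gamma_yxy = 400/2381, Gamma_yyy = 200/2381

E = 2281/256, F = 225/128, G = 89/64 at the point
E_x = 135/16, E_y = 225/16, F_x = 255/32, F_y = 325/64, G_x = 25/8, G_y = 25/16
EG - F^2 = 2381/256;  g^inv = (256/2381) * [[89/64, -225/128], [-225/128, 2281/256]]
first-kind symbols [ij,l] = (1/2)(d_i g_jl + d_j g_il - d_l g_ij): [xx,x] = E_x/2 = 135/32, [xx,y] = F_x - E_y/2 = 15/16, [xy,x] = E_y/2 = 225/32, [xy,y] = G_x/2 = 25/16, [yy,x] = F_y - G_x/2 = 225/64, [yy,y] = G_y/2 = 25/32
Gamma^x_ij = (G*[ij,x] - F*[ij,y])/(EG - F^2), Gamma^y_ij = (E*[ij,y] - F*[ij,x])/(EG - F^2)
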